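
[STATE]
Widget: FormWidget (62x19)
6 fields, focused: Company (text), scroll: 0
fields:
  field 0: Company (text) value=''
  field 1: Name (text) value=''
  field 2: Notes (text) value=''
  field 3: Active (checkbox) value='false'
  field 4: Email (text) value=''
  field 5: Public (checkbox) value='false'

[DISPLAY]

> Company:    [                                              ]
  Name:       [                                              ]
  Notes:      [                                              ]
  Active:     [ ]                                             
  Email:      [                                              ]
  Public:     [ ]                                             
                                                              
                                                              
                                                              
                                                              
                                                              
                                                              
                                                              
                                                              
                                                              
                                                              
                                                              
                                                              
                                                              


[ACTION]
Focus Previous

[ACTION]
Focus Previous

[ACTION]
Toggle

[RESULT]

  Company:    [                                              ]
  Name:       [                                              ]
  Notes:      [                                              ]
  Active:     [ ]                                             
> Email:      [                                              ]
  Public:     [ ]                                             
                                                              
                                                              
                                                              
                                                              
                                                              
                                                              
                                                              
                                                              
                                                              
                                                              
                                                              
                                                              
                                                              


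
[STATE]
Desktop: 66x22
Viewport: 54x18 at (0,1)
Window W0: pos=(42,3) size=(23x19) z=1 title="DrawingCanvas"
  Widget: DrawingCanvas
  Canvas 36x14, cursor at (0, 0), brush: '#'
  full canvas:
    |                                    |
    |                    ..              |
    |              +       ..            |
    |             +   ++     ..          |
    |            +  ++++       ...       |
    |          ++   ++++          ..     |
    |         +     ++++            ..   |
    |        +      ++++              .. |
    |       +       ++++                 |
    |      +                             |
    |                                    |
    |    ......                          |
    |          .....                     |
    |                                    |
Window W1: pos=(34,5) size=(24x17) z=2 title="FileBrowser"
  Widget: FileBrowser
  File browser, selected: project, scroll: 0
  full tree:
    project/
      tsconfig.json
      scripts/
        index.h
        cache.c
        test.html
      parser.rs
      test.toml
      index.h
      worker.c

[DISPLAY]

                                                      
                                                      
                                          ┏━━━━━━━━━━━
                                          ┃ DrawingCan
                                  ┏━━━━━━━━━━━━━━━━━━━
                                  ┃ FileBrowser       
                                  ┠───────────────────
                                  ┃> [-] project/     
                                  ┃    tsconfig.json  
                                  ┃    [+] scripts/   
                                  ┃    parser.rs      
                                  ┃    test.toml      
                                  ┃    index.h        
                                  ┃    worker.c       
                                  ┃                   
                                  ┃                   
                                  ┃                   
                                  ┃                   


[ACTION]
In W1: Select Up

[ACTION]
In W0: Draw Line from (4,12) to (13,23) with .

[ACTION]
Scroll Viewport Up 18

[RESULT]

                                                      
                                                      
                                                      
                                          ┏━━━━━━━━━━━
                                          ┃ DrawingCan
                                  ┏━━━━━━━━━━━━━━━━━━━
                                  ┃ FileBrowser       
                                  ┠───────────────────
                                  ┃> [-] project/     
                                  ┃    tsconfig.json  
                                  ┃    [+] scripts/   
                                  ┃    parser.rs      
                                  ┃    test.toml      
                                  ┃    index.h        
                                  ┃    worker.c       
                                  ┃                   
                                  ┃                   
                                  ┃                   


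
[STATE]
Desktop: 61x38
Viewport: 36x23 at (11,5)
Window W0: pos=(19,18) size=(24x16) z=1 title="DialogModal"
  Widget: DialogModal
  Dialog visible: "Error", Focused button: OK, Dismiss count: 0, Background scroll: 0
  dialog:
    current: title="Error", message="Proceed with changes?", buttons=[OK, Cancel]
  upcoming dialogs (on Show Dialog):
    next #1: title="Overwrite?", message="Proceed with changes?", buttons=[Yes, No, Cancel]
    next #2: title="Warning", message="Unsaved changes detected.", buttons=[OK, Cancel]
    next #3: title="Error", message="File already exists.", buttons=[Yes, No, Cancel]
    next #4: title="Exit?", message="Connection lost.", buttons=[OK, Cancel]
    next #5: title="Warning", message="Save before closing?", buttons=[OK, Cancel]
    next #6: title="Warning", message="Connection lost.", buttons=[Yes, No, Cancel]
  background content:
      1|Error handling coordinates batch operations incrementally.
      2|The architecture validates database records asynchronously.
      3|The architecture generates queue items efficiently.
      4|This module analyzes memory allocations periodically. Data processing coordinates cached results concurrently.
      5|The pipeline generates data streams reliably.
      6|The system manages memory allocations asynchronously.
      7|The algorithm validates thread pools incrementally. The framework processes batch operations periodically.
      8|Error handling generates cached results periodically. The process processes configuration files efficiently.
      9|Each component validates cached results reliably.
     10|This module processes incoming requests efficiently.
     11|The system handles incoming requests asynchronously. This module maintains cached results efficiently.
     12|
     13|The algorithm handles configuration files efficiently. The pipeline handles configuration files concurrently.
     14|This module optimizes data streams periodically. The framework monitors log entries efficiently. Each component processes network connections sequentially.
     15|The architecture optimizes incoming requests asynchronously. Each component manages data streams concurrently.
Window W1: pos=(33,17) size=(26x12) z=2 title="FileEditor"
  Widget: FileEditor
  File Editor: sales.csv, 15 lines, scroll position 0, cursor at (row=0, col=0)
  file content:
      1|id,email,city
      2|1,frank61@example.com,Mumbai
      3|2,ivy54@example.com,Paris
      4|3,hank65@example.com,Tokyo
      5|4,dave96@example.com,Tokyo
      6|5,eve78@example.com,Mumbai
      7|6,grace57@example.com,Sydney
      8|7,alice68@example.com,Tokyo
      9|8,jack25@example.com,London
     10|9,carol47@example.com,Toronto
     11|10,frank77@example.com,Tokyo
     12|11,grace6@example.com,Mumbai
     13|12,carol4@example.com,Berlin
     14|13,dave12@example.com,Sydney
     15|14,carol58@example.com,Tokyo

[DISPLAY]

                                    
                                    
                                    
                                    
                                    
                                    
                                    
                                    
                                    
                                    
                                    
                                    
                      ┏━━━━━━━━━━━━━
        ┏━━━━━━━━━━━━━┃ FileEditor  
        ┃ DialogModal ┠─────────────
        ┠─────────────┃█d,email,city
        ┃Error handlin┃1,frank61@exa
        ┃The architect┃2,ivy54@examp
        ┃The architect┃3,hank65@exam
        ┃Th┌──────────┃4,dave96@exam
        ┃Th│     Error┃5,eve78@examp
        ┃Th│Proceed wi┃6,grace57@exa
        ┃Th│ [OK]  Can┃7,alice68@exa


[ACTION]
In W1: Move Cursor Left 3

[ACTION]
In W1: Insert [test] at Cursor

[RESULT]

                                    
                                    
                                    
                                    
                                    
                                    
                                    
                                    
                                    
                                    
                                    
                                    
                      ┏━━━━━━━━━━━━━
        ┏━━━━━━━━━━━━━┃ FileEditor  
        ┃ DialogModal ┠─────────────
        ┠─────────────┃test█d,email,
        ┃Error handlin┃1,frank61@exa
        ┃The architect┃2,ivy54@examp
        ┃The architect┃3,hank65@exam
        ┃Th┌──────────┃4,dave96@exam
        ┃Th│     Error┃5,eve78@examp
        ┃Th│Proceed wi┃6,grace57@exa
        ┃Th│ [OK]  Can┃7,alice68@exa


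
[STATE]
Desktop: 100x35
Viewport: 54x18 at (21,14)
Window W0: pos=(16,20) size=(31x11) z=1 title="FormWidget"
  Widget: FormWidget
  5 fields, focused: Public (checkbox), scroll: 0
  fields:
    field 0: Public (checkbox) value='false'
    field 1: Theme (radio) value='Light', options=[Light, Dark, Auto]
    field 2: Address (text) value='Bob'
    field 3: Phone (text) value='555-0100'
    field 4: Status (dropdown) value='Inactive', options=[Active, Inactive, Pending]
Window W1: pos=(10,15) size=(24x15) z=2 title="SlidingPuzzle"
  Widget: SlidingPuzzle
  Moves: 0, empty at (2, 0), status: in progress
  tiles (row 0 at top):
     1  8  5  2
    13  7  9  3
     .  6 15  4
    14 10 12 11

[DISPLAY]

                                                      
━━━━━━━━━━━━┓                                         
zzle        ┃                                         
────────────┨                                         
┬────┬────┐ ┃                                         
│  5 │  2 │ ┃                                         
┼────┼────┤ ┃━━━━━━━━━━━━┓                            
│  9 │  3 │ ┃            ┃                            
┼────┼────┤ ┃────────────┨                            
│ 15 │  4 │ ┃            ┃                            
┼────┼────┤ ┃ Light  ( ) ┃                            
│ 12 │ 11 │ ┃b          ]┃                            
┴────┴────┘ ┃5-0100     ]┃                            
            ┃active    ▼]┃                            
            ┃            ┃                            
━━━━━━━━━━━━┛            ┃                            
━━━━━━━━━━━━━━━━━━━━━━━━━┛                            
                                                      


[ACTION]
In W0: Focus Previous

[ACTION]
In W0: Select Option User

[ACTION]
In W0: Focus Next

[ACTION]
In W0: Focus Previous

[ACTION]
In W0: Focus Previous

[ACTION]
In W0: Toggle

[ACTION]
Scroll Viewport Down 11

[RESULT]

────────────┨                                         
┬────┬────┐ ┃                                         
│  5 │  2 │ ┃                                         
┼────┼────┤ ┃━━━━━━━━━━━━┓                            
│  9 │  3 │ ┃            ┃                            
┼────┼────┤ ┃────────────┨                            
│ 15 │  4 │ ┃            ┃                            
┼────┼────┤ ┃ Light  ( ) ┃                            
│ 12 │ 11 │ ┃b          ]┃                            
┴────┴────┘ ┃5-0100     ]┃                            
            ┃active    ▼]┃                            
            ┃            ┃                            
━━━━━━━━━━━━┛            ┃                            
━━━━━━━━━━━━━━━━━━━━━━━━━┛                            
                                                      
                                                      
                                                      
                                                      


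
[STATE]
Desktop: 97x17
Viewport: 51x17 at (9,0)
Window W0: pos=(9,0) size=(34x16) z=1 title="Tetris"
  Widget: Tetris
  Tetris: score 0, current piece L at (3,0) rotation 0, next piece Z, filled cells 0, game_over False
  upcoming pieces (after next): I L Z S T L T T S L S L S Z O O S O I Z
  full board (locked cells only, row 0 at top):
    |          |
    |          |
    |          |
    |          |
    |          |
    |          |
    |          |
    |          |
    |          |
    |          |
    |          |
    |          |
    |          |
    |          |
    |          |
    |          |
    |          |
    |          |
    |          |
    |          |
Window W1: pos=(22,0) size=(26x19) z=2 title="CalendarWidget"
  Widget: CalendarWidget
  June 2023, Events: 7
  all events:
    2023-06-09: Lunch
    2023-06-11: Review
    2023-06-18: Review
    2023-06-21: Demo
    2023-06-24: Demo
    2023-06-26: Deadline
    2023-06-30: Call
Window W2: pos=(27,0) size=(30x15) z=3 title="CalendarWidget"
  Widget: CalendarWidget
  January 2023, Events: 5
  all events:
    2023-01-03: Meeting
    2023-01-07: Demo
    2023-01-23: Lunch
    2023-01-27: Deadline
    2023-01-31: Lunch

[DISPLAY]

┏━━━━━━━━━━━━┏━━━━┏━━━━━━━━━━━━━━━━━━━━━━━━━━━━┓   
┃ Tetris     ┃ Cal┃ CalendarWidget             ┃   
┠────────────┠────┠────────────────────────────┨   
┃          │N┃    ┃        January 2023        ┃   
┃          │▓┃Mo T┃Mo Tu We Th Fr Sa Su        ┃   
┃          │ ┃    ┃                   1        ┃   
┃          │ ┃ 5  ┃ 2  3*  4  5  6  7*  8      ┃   
┃          │ ┃12 1┃ 9 10 11 12 13 14 15        ┃   
┃          │ ┃19 2┃16 17 18 19 20 21 22        ┃   
┃          │S┃26* ┃23* 24 25 26 27* 28 29      ┃   
┃          │0┃    ┃30 31*                      ┃   
┃          │ ┃    ┃                            ┃   
┃          │ ┃    ┃                            ┃   
┃          │ ┃    ┃                            ┃   
┃          │ ┃    ┗━━━━━━━━━━━━━━━━━━━━━━━━━━━━┛   
┗━━━━━━━━━━━━┃                        ┃            
             ┃                        ┃            


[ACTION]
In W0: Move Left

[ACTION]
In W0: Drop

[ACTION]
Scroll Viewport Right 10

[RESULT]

━━━┏━━━━┏━━━━━━━━━━━━━━━━━━━━━━━━━━━━┓             
   ┃ Cal┃ CalendarWidget             ┃             
───┠────┠────────────────────────────┨             
 │N┃    ┃        January 2023        ┃             
 │▓┃Mo T┃Mo Tu We Th Fr Sa Su        ┃             
 │ ┃    ┃                   1        ┃             
 │ ┃ 5  ┃ 2  3*  4  5  6  7*  8      ┃             
 │ ┃12 1┃ 9 10 11 12 13 14 15        ┃             
 │ ┃19 2┃16 17 18 19 20 21 22        ┃             
 │S┃26* ┃23* 24 25 26 27* 28 29      ┃             
 │0┃    ┃30 31*                      ┃             
 │ ┃    ┃                            ┃             
 │ ┃    ┃                            ┃             
 │ ┃    ┃                            ┃             
 │ ┃    ┗━━━━━━━━━━━━━━━━━━━━━━━━━━━━┛             
━━━┃                        ┃                      
   ┃                        ┃                      


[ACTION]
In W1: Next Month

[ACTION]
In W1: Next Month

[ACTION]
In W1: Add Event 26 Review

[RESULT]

━━━┏━━━━┏━━━━━━━━━━━━━━━━━━━━━━━━━━━━┓             
   ┃ Cal┃ CalendarWidget             ┃             
───┠────┠────────────────────────────┨             
 │N┃    ┃        January 2023        ┃             
 │▓┃Mo T┃Mo Tu We Th Fr Sa Su        ┃             
 │ ┃    ┃                   1        ┃             
 │ ┃ 7  ┃ 2  3*  4  5  6  7*  8      ┃             
 │ ┃14 1┃ 9 10 11 12 13 14 15        ┃             
 │ ┃21 2┃16 17 18 19 20 21 22        ┃             
 │S┃28 2┃23* 24 25 26 27* 28 29      ┃             
 │0┃    ┃30 31*                      ┃             
 │ ┃    ┃                            ┃             
 │ ┃    ┃                            ┃             
 │ ┃    ┃                            ┃             
 │ ┃    ┗━━━━━━━━━━━━━━━━━━━━━━━━━━━━┛             
━━━┃                        ┃                      
   ┃                        ┃                      


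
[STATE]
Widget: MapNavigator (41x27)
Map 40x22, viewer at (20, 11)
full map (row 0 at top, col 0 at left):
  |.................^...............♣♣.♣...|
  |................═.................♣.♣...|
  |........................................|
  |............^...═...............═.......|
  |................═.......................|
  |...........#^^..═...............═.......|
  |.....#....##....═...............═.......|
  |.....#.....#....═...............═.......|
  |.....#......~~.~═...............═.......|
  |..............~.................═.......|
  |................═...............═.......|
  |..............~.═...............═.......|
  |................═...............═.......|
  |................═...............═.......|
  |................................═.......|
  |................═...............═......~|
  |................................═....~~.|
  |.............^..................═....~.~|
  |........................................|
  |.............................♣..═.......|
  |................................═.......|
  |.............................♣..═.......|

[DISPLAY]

                                         
                                         
.................^...............♣♣.♣... 
................═.................♣.♣... 
........................................ 
............^...═...............═....... 
................═....................... 
...........#^^..═...............═....... 
.....#....##....═...............═....... 
.....#.....#....═...............═....... 
.....#......~~.~═...............═....... 
..............~.................═....... 
................═...............═....... 
..............~.═...@...........═....... 
................═...............═....... 
................═...............═....... 
................................═....... 
................═...............═......~ 
................................═....~~. 
.............^..................═....~.~ 
........................................ 
.............................♣..═....... 
................................═....... 
.............................♣..═....... 
                                         
                                         
                                         


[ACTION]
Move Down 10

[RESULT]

.....#......~~.~═...............═....... 
..............~.................═....... 
................═...............═....... 
..............~.═...............═....... 
................═...............═....... 
................═...............═....... 
................................═....... 
................═...............═......~ 
................................═....~~. 
.............^..................═....~.~ 
........................................ 
.............................♣..═....... 
................................═....... 
....................@........♣..═....... 
                                         
                                         
                                         
                                         
                                         
                                         
                                         
                                         
                                         
                                         
                                         
                                         
                                         


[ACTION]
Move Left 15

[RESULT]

               .....#......~~.~═.........
               ..............~...........
               ................═.........
               ..............~.═.........
               ................═.........
               ................═.........
               ..........................
               ................═.........
               ..........................
               .............^............
               ..........................
               ..........................
               ..........................
               .....@....................
                                         
                                         
                                         
                                         
                                         
                                         
                                         
                                         
                                         
                                         
                                         
                                         
                                         


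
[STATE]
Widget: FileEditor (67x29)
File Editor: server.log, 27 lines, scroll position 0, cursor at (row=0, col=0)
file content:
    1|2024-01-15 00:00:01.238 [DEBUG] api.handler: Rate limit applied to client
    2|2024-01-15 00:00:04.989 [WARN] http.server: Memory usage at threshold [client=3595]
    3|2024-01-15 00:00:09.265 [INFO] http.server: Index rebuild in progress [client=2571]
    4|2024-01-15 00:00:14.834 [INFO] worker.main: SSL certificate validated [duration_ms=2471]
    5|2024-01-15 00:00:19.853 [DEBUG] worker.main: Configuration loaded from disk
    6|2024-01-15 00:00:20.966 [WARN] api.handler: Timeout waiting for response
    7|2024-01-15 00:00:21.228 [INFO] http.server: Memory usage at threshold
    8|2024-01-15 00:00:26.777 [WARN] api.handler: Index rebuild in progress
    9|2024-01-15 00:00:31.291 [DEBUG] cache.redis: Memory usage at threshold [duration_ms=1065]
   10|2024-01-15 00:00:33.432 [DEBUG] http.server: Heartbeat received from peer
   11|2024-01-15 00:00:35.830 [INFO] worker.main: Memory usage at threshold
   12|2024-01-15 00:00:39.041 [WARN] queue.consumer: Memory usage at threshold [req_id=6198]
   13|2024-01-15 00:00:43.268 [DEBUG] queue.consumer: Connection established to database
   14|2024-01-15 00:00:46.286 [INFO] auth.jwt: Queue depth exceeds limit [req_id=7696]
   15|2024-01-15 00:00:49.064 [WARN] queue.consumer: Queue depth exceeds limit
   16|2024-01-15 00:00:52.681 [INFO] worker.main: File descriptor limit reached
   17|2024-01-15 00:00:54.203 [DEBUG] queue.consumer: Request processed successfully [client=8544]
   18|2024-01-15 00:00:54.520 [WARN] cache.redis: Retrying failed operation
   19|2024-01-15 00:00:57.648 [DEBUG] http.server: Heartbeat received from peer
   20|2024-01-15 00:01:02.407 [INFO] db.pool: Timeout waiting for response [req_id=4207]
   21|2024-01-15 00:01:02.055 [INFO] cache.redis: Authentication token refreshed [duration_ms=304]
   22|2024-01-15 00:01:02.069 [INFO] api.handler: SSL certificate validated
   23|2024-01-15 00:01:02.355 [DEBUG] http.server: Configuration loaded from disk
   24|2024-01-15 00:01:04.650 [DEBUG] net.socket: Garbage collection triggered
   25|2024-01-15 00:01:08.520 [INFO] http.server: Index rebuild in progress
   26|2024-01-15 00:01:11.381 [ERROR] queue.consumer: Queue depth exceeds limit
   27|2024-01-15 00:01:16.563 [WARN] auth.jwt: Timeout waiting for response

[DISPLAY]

█024-01-15 00:00:01.238 [DEBUG] api.handler: Rate limit applied to▲
2024-01-15 00:00:04.989 [WARN] http.server: Memory usage at thresh█
2024-01-15 00:00:09.265 [INFO] http.server: Index rebuild in progr░
2024-01-15 00:00:14.834 [INFO] worker.main: SSL certificate valida░
2024-01-15 00:00:19.853 [DEBUG] worker.main: Configuration loaded ░
2024-01-15 00:00:20.966 [WARN] api.handler: Timeout waiting for re░
2024-01-15 00:00:21.228 [INFO] http.server: Memory usage at thresh░
2024-01-15 00:00:26.777 [WARN] api.handler: Index rebuild in progr░
2024-01-15 00:00:31.291 [DEBUG] cache.redis: Memory usage at thres░
2024-01-15 00:00:33.432 [DEBUG] http.server: Heartbeat received fr░
2024-01-15 00:00:35.830 [INFO] worker.main: Memory usage at thresh░
2024-01-15 00:00:39.041 [WARN] queue.consumer: Memory usage at thr░
2024-01-15 00:00:43.268 [DEBUG] queue.consumer: Connection establi░
2024-01-15 00:00:46.286 [INFO] auth.jwt: Queue depth exceeds limit░
2024-01-15 00:00:49.064 [WARN] queue.consumer: Queue depth exceeds░
2024-01-15 00:00:52.681 [INFO] worker.main: File descriptor limit ░
2024-01-15 00:00:54.203 [DEBUG] queue.consumer: Request processed ░
2024-01-15 00:00:54.520 [WARN] cache.redis: Retrying failed operat░
2024-01-15 00:00:57.648 [DEBUG] http.server: Heartbeat received fr░
2024-01-15 00:01:02.407 [INFO] db.pool: Timeout waiting for respon░
2024-01-15 00:01:02.055 [INFO] cache.redis: Authentication token r░
2024-01-15 00:01:02.069 [INFO] api.handler: SSL certificate valida░
2024-01-15 00:01:02.355 [DEBUG] http.server: Configuration loaded ░
2024-01-15 00:01:04.650 [DEBUG] net.socket: Garbage collection tri░
2024-01-15 00:01:08.520 [INFO] http.server: Index rebuild in progr░
2024-01-15 00:01:11.381 [ERROR] queue.consumer: Queue depth exceed░
2024-01-15 00:01:16.563 [WARN] auth.jwt: Timeout waiting for respo░
                                                                  ░
                                                                  ▼


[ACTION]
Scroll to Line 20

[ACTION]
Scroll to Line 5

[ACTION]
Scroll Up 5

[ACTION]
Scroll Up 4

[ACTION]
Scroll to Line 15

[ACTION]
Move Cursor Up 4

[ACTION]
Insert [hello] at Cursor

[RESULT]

hello█024-01-15 00:00:01.238 [DEBUG] api.handler: Rate limit appli▲
2024-01-15 00:00:04.989 [WARN] http.server: Memory usage at thresh█
2024-01-15 00:00:09.265 [INFO] http.server: Index rebuild in progr░
2024-01-15 00:00:14.834 [INFO] worker.main: SSL certificate valida░
2024-01-15 00:00:19.853 [DEBUG] worker.main: Configuration loaded ░
2024-01-15 00:00:20.966 [WARN] api.handler: Timeout waiting for re░
2024-01-15 00:00:21.228 [INFO] http.server: Memory usage at thresh░
2024-01-15 00:00:26.777 [WARN] api.handler: Index rebuild in progr░
2024-01-15 00:00:31.291 [DEBUG] cache.redis: Memory usage at thres░
2024-01-15 00:00:33.432 [DEBUG] http.server: Heartbeat received fr░
2024-01-15 00:00:35.830 [INFO] worker.main: Memory usage at thresh░
2024-01-15 00:00:39.041 [WARN] queue.consumer: Memory usage at thr░
2024-01-15 00:00:43.268 [DEBUG] queue.consumer: Connection establi░
2024-01-15 00:00:46.286 [INFO] auth.jwt: Queue depth exceeds limit░
2024-01-15 00:00:49.064 [WARN] queue.consumer: Queue depth exceeds░
2024-01-15 00:00:52.681 [INFO] worker.main: File descriptor limit ░
2024-01-15 00:00:54.203 [DEBUG] queue.consumer: Request processed ░
2024-01-15 00:00:54.520 [WARN] cache.redis: Retrying failed operat░
2024-01-15 00:00:57.648 [DEBUG] http.server: Heartbeat received fr░
2024-01-15 00:01:02.407 [INFO] db.pool: Timeout waiting for respon░
2024-01-15 00:01:02.055 [INFO] cache.redis: Authentication token r░
2024-01-15 00:01:02.069 [INFO] api.handler: SSL certificate valida░
2024-01-15 00:01:02.355 [DEBUG] http.server: Configuration loaded ░
2024-01-15 00:01:04.650 [DEBUG] net.socket: Garbage collection tri░
2024-01-15 00:01:08.520 [INFO] http.server: Index rebuild in progr░
2024-01-15 00:01:11.381 [ERROR] queue.consumer: Queue depth exceed░
2024-01-15 00:01:16.563 [WARN] auth.jwt: Timeout waiting for respo░
                                                                  ░
                                                                  ▼


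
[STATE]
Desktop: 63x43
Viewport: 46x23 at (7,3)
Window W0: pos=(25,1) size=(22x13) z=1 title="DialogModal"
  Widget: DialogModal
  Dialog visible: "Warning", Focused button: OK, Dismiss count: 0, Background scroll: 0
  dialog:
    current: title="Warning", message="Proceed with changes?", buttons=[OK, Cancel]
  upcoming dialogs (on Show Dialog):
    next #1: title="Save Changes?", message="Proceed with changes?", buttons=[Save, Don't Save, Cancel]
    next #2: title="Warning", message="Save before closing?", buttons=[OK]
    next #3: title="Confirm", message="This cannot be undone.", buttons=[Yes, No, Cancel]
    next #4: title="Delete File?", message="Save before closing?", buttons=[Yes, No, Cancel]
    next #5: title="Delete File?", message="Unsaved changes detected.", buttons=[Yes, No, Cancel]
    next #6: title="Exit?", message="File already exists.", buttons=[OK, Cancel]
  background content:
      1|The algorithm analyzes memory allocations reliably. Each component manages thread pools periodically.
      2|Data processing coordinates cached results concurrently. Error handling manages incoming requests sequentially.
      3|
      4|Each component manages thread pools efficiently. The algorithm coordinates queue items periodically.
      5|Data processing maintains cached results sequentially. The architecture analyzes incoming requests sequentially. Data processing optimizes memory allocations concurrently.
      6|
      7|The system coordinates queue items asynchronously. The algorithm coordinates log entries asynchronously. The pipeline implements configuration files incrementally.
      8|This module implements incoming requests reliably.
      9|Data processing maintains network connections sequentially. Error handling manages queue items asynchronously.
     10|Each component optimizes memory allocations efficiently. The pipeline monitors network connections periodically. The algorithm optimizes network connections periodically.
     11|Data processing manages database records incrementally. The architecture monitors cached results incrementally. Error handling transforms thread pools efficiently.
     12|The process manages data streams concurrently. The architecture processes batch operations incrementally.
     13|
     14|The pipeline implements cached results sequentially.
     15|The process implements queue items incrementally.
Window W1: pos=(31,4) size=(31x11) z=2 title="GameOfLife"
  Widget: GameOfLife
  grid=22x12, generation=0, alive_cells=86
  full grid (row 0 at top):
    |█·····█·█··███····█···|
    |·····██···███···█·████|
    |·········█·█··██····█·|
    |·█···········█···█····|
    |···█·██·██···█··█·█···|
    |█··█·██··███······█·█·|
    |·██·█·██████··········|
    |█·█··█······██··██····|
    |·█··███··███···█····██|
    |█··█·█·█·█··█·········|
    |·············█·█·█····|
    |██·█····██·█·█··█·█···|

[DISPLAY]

                  ┠────────────────────┨      
                  ┃The a┏━━━━━━━━━━━━━━━━━━━━━
                  ┃Data ┃ GameOfLife          
                  ┃  ┌──┠─────────────────────
                  ┃Ea│  ┃Gen: 0               
                  ┃Da│Pr┃·█···········█···█···
                  ┃  │[O┃···█·██·██···█··█·█··
                  ┃Th└──┃█··█·██··███······█·█
                  ┃This ┃·██·█·██████·········
                  ┃Data ┃█·█··█······██··██···
                  ┗━━━━━┃·█··███··███···█····█
                        ┗━━━━━━━━━━━━━━━━━━━━━
                                              
                                              
                                              
                                              
                                              
                                              
                                              
                                              
                                              
                                              
                                              


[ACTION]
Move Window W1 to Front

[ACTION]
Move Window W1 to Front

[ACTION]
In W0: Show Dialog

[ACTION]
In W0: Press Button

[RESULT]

                  ┠────────────────────┨      
                  ┃The a┏━━━━━━━━━━━━━━━━━━━━━
                  ┃Data ┃ GameOfLife          
                  ┃     ┠─────────────────────
                  ┃Each ┃Gen: 0               
                  ┃Data ┃·█···········█···█···
                  ┃     ┃···█·██·██···█··█·█··
                  ┃The s┃█··█·██··███······█·█
                  ┃This ┃·██·█·██████·········
                  ┃Data ┃█·█··█······██··██···
                  ┗━━━━━┃·█··███··███···█····█
                        ┗━━━━━━━━━━━━━━━━━━━━━
                                              
                                              
                                              
                                              
                                              
                                              
                                              
                                              
                                              
                                              
                                              


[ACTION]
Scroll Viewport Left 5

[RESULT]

                       ┠────────────────────┨ 
                       ┃The a┏━━━━━━━━━━━━━━━━
                       ┃Data ┃ GameOfLife     
                       ┃     ┠────────────────
                       ┃Each ┃Gen: 0          
                       ┃Data ┃·█···········█··
                       ┃     ┃···█·██·██···█··
                       ┃The s┃█··█·██··███····
                       ┃This ┃·██·█·██████····
                       ┃Data ┃█·█··█······██··
                       ┗━━━━━┃·█··███··███···█
                             ┗━━━━━━━━━━━━━━━━
                                              
                                              
                                              
                                              
                                              
                                              
                                              
                                              
                                              
                                              
                                              


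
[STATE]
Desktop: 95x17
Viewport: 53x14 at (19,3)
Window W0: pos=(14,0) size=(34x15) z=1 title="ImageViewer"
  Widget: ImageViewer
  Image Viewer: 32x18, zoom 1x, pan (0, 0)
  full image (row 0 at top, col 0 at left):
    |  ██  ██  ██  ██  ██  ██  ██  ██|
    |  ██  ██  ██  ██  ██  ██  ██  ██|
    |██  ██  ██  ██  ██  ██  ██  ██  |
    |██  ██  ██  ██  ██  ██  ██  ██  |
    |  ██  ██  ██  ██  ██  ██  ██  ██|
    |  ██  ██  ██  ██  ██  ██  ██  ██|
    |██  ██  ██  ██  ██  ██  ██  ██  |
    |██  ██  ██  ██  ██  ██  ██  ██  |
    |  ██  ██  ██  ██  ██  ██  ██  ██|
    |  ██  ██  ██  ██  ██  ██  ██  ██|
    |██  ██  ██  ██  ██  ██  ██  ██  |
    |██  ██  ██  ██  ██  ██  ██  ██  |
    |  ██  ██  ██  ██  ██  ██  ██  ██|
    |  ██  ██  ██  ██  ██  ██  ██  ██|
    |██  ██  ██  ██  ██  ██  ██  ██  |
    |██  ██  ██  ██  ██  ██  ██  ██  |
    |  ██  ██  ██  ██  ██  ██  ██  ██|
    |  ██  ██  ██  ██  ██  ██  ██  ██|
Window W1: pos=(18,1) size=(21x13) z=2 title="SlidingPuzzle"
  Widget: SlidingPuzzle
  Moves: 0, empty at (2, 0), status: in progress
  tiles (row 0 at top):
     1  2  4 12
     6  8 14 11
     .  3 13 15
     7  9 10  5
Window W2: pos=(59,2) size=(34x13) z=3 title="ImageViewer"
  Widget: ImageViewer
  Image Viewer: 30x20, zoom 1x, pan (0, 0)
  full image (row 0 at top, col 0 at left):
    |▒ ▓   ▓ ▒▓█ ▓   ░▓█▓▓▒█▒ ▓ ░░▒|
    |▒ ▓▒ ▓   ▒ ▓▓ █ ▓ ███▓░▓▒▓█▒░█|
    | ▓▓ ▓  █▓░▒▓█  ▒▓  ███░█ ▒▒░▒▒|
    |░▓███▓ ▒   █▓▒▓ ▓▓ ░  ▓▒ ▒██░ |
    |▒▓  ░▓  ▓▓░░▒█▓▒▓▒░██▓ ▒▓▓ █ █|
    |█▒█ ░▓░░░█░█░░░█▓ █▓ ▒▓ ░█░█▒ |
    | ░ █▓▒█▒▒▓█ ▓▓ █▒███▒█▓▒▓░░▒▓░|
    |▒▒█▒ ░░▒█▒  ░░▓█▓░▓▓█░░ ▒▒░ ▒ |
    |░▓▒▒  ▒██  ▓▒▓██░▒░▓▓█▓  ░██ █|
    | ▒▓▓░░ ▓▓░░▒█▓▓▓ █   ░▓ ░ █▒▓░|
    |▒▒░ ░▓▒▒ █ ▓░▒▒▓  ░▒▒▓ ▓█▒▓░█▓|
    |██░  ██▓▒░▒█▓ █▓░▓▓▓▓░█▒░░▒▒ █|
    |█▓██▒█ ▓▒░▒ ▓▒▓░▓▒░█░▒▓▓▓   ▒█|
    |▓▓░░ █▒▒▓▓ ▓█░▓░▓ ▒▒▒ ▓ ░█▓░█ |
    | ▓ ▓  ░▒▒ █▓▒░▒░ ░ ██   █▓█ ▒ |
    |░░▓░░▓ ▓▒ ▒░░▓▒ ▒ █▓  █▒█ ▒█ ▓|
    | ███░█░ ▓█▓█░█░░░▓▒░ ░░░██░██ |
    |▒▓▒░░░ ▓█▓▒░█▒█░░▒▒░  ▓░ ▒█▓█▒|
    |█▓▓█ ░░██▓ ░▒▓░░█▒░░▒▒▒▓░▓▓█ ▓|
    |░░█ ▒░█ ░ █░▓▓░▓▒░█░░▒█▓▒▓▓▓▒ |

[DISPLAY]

───────────────────┨  ██  ██┃           ┃ ImageViewer
┌────┬────┬────┬───┃  ██  ██┃           ┠────────────
│  1 │  2 │  4 │ 12┃██  ██  ┃           ┃▒ ▓   ▓ ▒▓█ 
├────┼────┼────┼───┃██  ██  ┃           ┃▒ ▓▒ ▓   ▒ ▓
│  6 │  8 │ 14 │ 11┃  ██  ██┃           ┃ ▓▓ ▓  █▓░▒▓
├────┼────┼────┼───┃  ██  ██┃           ┃░▓███▓ ▒   █
│    │  3 │ 13 │ 15┃██  ██  ┃           ┃▒▓  ░▓  ▓▓░░
├────┼────┼────┼───┃██  ██  ┃           ┃█▒█ ░▓░░░█░█
│  7 │  9 │ 10 │  5┃  ██  ██┃           ┃ ░ █▓▒█▒▒▓█ 
└────┴────┴────┴───┃  ██  ██┃           ┃▒▒█▒ ░░▒█▒  
━━━━━━━━━━━━━━━━━━━┛██  ██  ┃           ┃░▓▒▒  ▒██  ▓
━━━━━━━━━━━━━━━━━━━━━━━━━━━━┛           ┗━━━━━━━━━━━━
                                                     
                                                     


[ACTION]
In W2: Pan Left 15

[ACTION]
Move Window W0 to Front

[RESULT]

  ██  ██  ██  ██  ██  ██  ██┃           ┃ ImageViewer
  ██  ██  ██  ██  ██  ██  ██┃           ┠────────────
██  ██  ██  ██  ██  ██  ██  ┃           ┃▒ ▓   ▓ ▒▓█ 
██  ██  ██  ██  ██  ██  ██  ┃           ┃▒ ▓▒ ▓   ▒ ▓
  ██  ██  ██  ██  ██  ██  ██┃           ┃ ▓▓ ▓  █▓░▒▓
  ██  ██  ██  ██  ██  ██  ██┃           ┃░▓███▓ ▒   █
██  ██  ██  ██  ██  ██  ██  ┃           ┃▒▓  ░▓  ▓▓░░
██  ██  ██  ██  ██  ██  ██  ┃           ┃█▒█ ░▓░░░█░█
  ██  ██  ██  ██  ██  ██  ██┃           ┃ ░ █▓▒█▒▒▓█ 
  ██  ██  ██  ██  ██  ██  ██┃           ┃▒▒█▒ ░░▒█▒  
██  ██  ██  ██  ██  ██  ██  ┃           ┃░▓▒▒  ▒██  ▓
━━━━━━━━━━━━━━━━━━━━━━━━━━━━┛           ┗━━━━━━━━━━━━
                                                     
                                                     


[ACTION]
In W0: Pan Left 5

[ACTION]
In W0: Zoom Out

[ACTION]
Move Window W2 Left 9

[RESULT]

  ██  ██  ██  ██  ██  ██  ██┃  ┃ ImageViewer         
  ██  ██  ██  ██  ██  ██  ██┃  ┠─────────────────────
██  ██  ██  ██  ██  ██  ██  ┃  ┃▒ ▓   ▓ ▒▓█ ▓   ░▓█▓▓
██  ██  ██  ██  ██  ██  ██  ┃  ┃▒ ▓▒ ▓   ▒ ▓▓ █ ▓ ███
  ██  ██  ██  ██  ██  ██  ██┃  ┃ ▓▓ ▓  █▓░▒▓█  ▒▓  ██
  ██  ██  ██  ██  ██  ██  ██┃  ┃░▓███▓ ▒   █▓▒▓ ▓▓ ░ 
██  ██  ██  ██  ██  ██  ██  ┃  ┃▒▓  ░▓  ▓▓░░▒█▓▒▓▒░██
██  ██  ██  ██  ██  ██  ██  ┃  ┃█▒█ ░▓░░░█░█░░░█▓ █▓ 
  ██  ██  ██  ██  ██  ██  ██┃  ┃ ░ █▓▒█▒▒▓█ ▓▓ █▒███▒
  ██  ██  ██  ██  ██  ██  ██┃  ┃▒▒█▒ ░░▒█▒  ░░▓█▓░▓▓█
██  ██  ██  ██  ██  ██  ██  ┃  ┃░▓▒▒  ▒██  ▓▒▓██░▒░▓▓
━━━━━━━━━━━━━━━━━━━━━━━━━━━━┛  ┗━━━━━━━━━━━━━━━━━━━━━
                                                     
                                                     
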